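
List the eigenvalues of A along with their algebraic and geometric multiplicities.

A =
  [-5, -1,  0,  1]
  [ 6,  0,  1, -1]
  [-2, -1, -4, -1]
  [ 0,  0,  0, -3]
λ = -3: alg = 4, geom = 2

Step 1 — factor the characteristic polynomial to read off the algebraic multiplicities:
  χ_A(x) = (x + 3)^4

Step 2 — compute geometric multiplicities via the rank-nullity identity g(λ) = n − rank(A − λI):
  rank(A − (-3)·I) = 2, so dim ker(A − (-3)·I) = n − 2 = 2

Summary:
  λ = -3: algebraic multiplicity = 4, geometric multiplicity = 2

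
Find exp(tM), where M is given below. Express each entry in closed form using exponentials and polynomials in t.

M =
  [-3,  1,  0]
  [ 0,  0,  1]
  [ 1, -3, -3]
e^{tM} =
  [t^2*exp(-2*t)/2 - t*exp(-2*t) + exp(-2*t), t^2*exp(-2*t)/2 + t*exp(-2*t), t^2*exp(-2*t)/2]
  [t^2*exp(-2*t)/2, t^2*exp(-2*t)/2 + 2*t*exp(-2*t) + exp(-2*t), t^2*exp(-2*t)/2 + t*exp(-2*t)]
  [-t^2*exp(-2*t) + t*exp(-2*t), -t^2*exp(-2*t) - 3*t*exp(-2*t), -t^2*exp(-2*t) - t*exp(-2*t) + exp(-2*t)]

Strategy: write M = P · J · P⁻¹ where J is a Jordan canonical form, so e^{tM} = P · e^{tJ} · P⁻¹, and e^{tJ} can be computed block-by-block.

M has Jordan form
J =
  [-2,  1,  0]
  [ 0, -2,  1]
  [ 0,  0, -2]
(up to reordering of blocks).

Per-block formulas:
  For a 3×3 Jordan block J_3(-2): exp(t · J_3(-2)) = e^(-2t)·(I + t·N + (t^2/2)·N^2), where N is the 3×3 nilpotent shift.

After assembling e^{tJ} and conjugating by P, we get:

e^{tM} =
  [t^2*exp(-2*t)/2 - t*exp(-2*t) + exp(-2*t), t^2*exp(-2*t)/2 + t*exp(-2*t), t^2*exp(-2*t)/2]
  [t^2*exp(-2*t)/2, t^2*exp(-2*t)/2 + 2*t*exp(-2*t) + exp(-2*t), t^2*exp(-2*t)/2 + t*exp(-2*t)]
  [-t^2*exp(-2*t) + t*exp(-2*t), -t^2*exp(-2*t) - 3*t*exp(-2*t), -t^2*exp(-2*t) - t*exp(-2*t) + exp(-2*t)]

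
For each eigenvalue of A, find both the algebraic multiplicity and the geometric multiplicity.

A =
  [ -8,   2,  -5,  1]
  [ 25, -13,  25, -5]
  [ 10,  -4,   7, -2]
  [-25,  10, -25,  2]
λ = -3: alg = 4, geom = 3

Step 1 — factor the characteristic polynomial to read off the algebraic multiplicities:
  χ_A(x) = (x + 3)^4

Step 2 — compute geometric multiplicities via the rank-nullity identity g(λ) = n − rank(A − λI):
  rank(A − (-3)·I) = 1, so dim ker(A − (-3)·I) = n − 1 = 3

Summary:
  λ = -3: algebraic multiplicity = 4, geometric multiplicity = 3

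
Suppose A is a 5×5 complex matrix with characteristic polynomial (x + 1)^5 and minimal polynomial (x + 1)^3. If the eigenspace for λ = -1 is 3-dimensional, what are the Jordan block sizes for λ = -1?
Block sizes for λ = -1: [3, 1, 1]

Step 1 — from the characteristic polynomial, algebraic multiplicity of λ = -1 is 5. From dim ker(A − (-1)·I) = 3, there are exactly 3 Jordan blocks for λ = -1.
Step 2 — from the minimal polynomial, the factor (x + 1)^3 tells us the largest block for λ = -1 has size 3.
Step 3 — with total size 5, 3 blocks, and largest block 3, the block sizes (in nonincreasing order) are [3, 1, 1].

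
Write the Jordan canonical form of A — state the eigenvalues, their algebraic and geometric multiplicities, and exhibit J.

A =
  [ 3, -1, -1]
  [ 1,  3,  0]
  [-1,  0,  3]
J_3(3)

The characteristic polynomial is
  det(x·I − A) = x^3 - 9*x^2 + 27*x - 27 = (x - 3)^3

Eigenvalues and multiplicities (the geometric multiplicity of λ is n − rank(A − λI), which equals the number of Jordan blocks for λ):
  λ = 3: algebraic multiplicity = 3, geometric multiplicity = 1

Determining the block sizes for each eigenvalue:
  λ = 3: one block (gm = 1), so the single block has size am = 3 → block sizes [3]

Assembling the blocks gives a Jordan form
J =
  [3, 1, 0]
  [0, 3, 1]
  [0, 0, 3]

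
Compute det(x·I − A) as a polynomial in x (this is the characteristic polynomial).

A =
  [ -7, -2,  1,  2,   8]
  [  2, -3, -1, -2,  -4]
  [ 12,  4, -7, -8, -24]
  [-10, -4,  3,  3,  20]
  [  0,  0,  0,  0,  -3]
x^5 + 17*x^4 + 114*x^3 + 378*x^2 + 621*x + 405

Expanding det(x·I − A) (e.g. by cofactor expansion or by noting that A is similar to its Jordan form J, which has the same characteristic polynomial as A) gives
  χ_A(x) = x^5 + 17*x^4 + 114*x^3 + 378*x^2 + 621*x + 405
which factors as (x + 3)^4*(x + 5). The eigenvalues (with algebraic multiplicities) are λ = -5 with multiplicity 1, λ = -3 with multiplicity 4.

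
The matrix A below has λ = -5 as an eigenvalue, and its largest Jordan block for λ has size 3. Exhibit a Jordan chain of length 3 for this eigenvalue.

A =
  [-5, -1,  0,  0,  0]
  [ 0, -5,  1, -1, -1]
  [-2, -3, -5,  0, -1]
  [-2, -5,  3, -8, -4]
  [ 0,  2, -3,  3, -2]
A Jordan chain for λ = -5 of length 3:
v_1 = (-1, 0, 0, -2, 2)ᵀ
v_2 = (0, 1, 0, 3, -3)ᵀ
v_3 = (0, 0, 1, 0, 0)ᵀ

Let N = A − (-5)·I. We want v_3 with N^3 v_3 = 0 but N^2 v_3 ≠ 0; then v_{j-1} := N · v_j for j = 3, …, 2.

Pick v_3 = (0, 0, 1, 0, 0)ᵀ.
Then v_2 = N · v_3 = (0, 1, 0, 3, -3)ᵀ.
Then v_1 = N · v_2 = (-1, 0, 0, -2, 2)ᵀ.

Sanity check: (A − (-5)·I) v_1 = (0, 0, 0, 0, 0)ᵀ = 0. ✓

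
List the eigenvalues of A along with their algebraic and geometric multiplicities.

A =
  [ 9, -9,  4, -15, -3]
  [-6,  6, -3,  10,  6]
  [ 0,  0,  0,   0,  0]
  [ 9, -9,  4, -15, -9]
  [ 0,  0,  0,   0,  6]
λ = 0: alg = 4, geom = 2; λ = 6: alg = 1, geom = 1

Step 1 — factor the characteristic polynomial to read off the algebraic multiplicities:
  χ_A(x) = x^4*(x - 6)

Step 2 — compute geometric multiplicities via the rank-nullity identity g(λ) = n − rank(A − λI):
  rank(A − (0)·I) = 3, so dim ker(A − (0)·I) = n − 3 = 2
  rank(A − (6)·I) = 4, so dim ker(A − (6)·I) = n − 4 = 1

Summary:
  λ = 0: algebraic multiplicity = 4, geometric multiplicity = 2
  λ = 6: algebraic multiplicity = 1, geometric multiplicity = 1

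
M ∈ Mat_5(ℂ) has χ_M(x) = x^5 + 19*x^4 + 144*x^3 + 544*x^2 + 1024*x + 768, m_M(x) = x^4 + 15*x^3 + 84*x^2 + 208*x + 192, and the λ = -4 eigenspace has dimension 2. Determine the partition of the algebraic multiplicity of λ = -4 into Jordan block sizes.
Block sizes for λ = -4: [3, 1]

Step 1 — from the characteristic polynomial, algebraic multiplicity of λ = -4 is 4. From dim ker(M − (-4)·I) = 2, there are exactly 2 Jordan blocks for λ = -4.
Step 2 — from the minimal polynomial, the factor (x + 4)^3 tells us the largest block for λ = -4 has size 3.
Step 3 — with total size 4, 2 blocks, and largest block 3, the block sizes (in nonincreasing order) are [3, 1].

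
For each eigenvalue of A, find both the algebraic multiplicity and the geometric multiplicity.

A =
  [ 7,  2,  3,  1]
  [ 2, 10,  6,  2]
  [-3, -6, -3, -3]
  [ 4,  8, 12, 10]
λ = 6: alg = 4, geom = 3

Step 1 — factor the characteristic polynomial to read off the algebraic multiplicities:
  χ_A(x) = (x - 6)^4

Step 2 — compute geometric multiplicities via the rank-nullity identity g(λ) = n − rank(A − λI):
  rank(A − (6)·I) = 1, so dim ker(A − (6)·I) = n − 1 = 3

Summary:
  λ = 6: algebraic multiplicity = 4, geometric multiplicity = 3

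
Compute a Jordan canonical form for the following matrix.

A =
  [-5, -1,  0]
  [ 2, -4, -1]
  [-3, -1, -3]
J_3(-4)

The characteristic polynomial is
  det(x·I − A) = x^3 + 12*x^2 + 48*x + 64 = (x + 4)^3

Eigenvalues and multiplicities (the geometric multiplicity of λ is n − rank(A − λI), which equals the number of Jordan blocks for λ):
  λ = -4: algebraic multiplicity = 3, geometric multiplicity = 1

Determining the block sizes for each eigenvalue:
  λ = -4: one block (gm = 1), so the single block has size am = 3 → block sizes [3]

Assembling the blocks gives a Jordan form
J =
  [-4,  1,  0]
  [ 0, -4,  1]
  [ 0,  0, -4]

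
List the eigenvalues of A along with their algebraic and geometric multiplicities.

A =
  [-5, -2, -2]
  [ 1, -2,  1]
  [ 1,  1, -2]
λ = -3: alg = 3, geom = 2

Step 1 — factor the characteristic polynomial to read off the algebraic multiplicities:
  χ_A(x) = (x + 3)^3

Step 2 — compute geometric multiplicities via the rank-nullity identity g(λ) = n − rank(A − λI):
  rank(A − (-3)·I) = 1, so dim ker(A − (-3)·I) = n − 1 = 2

Summary:
  λ = -3: algebraic multiplicity = 3, geometric multiplicity = 2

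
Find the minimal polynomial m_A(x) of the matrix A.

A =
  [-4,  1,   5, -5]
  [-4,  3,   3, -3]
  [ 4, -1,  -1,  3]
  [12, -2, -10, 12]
x^3 - 8*x^2 + 20*x - 16

The characteristic polynomial is χ_A(x) = (x - 4)*(x - 2)^3, so the eigenvalues are known. The minimal polynomial is
  m_A(x) = Π_λ (x − λ)^{k_λ}
where k_λ is the size of the *largest* Jordan block for λ (equivalently, the smallest k with (A − λI)^k v = 0 for every generalised eigenvector v of λ).

  λ = 2: largest Jordan block has size 2, contributing (x − 2)^2
  λ = 4: largest Jordan block has size 1, contributing (x − 4)

So m_A(x) = (x - 4)*(x - 2)^2 = x^3 - 8*x^2 + 20*x - 16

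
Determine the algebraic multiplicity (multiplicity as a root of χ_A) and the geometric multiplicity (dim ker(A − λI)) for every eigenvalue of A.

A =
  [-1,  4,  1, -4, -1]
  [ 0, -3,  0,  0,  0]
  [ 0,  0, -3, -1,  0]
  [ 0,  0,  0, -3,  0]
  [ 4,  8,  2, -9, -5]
λ = -3: alg = 5, geom = 3

Step 1 — factor the characteristic polynomial to read off the algebraic multiplicities:
  χ_A(x) = (x + 3)^5

Step 2 — compute geometric multiplicities via the rank-nullity identity g(λ) = n − rank(A − λI):
  rank(A − (-3)·I) = 2, so dim ker(A − (-3)·I) = n − 2 = 3

Summary:
  λ = -3: algebraic multiplicity = 5, geometric multiplicity = 3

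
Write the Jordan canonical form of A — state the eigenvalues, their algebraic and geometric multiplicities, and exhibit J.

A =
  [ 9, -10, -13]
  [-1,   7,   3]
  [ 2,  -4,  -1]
J_3(5)

The characteristic polynomial is
  det(x·I − A) = x^3 - 15*x^2 + 75*x - 125 = (x - 5)^3

Eigenvalues and multiplicities (the geometric multiplicity of λ is n − rank(A − λI), which equals the number of Jordan blocks for λ):
  λ = 5: algebraic multiplicity = 3, geometric multiplicity = 1

Determining the block sizes for each eigenvalue:
  λ = 5: one block (gm = 1), so the single block has size am = 3 → block sizes [3]

Assembling the blocks gives a Jordan form
J =
  [5, 1, 0]
  [0, 5, 1]
  [0, 0, 5]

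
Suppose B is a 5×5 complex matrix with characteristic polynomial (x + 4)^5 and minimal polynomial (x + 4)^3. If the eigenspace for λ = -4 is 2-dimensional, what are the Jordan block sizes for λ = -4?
Block sizes for λ = -4: [3, 2]

Step 1 — from the characteristic polynomial, algebraic multiplicity of λ = -4 is 5. From dim ker(B − (-4)·I) = 2, there are exactly 2 Jordan blocks for λ = -4.
Step 2 — from the minimal polynomial, the factor (x + 4)^3 tells us the largest block for λ = -4 has size 3.
Step 3 — with total size 5, 2 blocks, and largest block 3, the block sizes (in nonincreasing order) are [3, 2].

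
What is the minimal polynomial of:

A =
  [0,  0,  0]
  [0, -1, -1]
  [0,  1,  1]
x^2

The characteristic polynomial is χ_A(x) = x^3, so the eigenvalues are known. The minimal polynomial is
  m_A(x) = Π_λ (x − λ)^{k_λ}
where k_λ is the size of the *largest* Jordan block for λ (equivalently, the smallest k with (A − λI)^k v = 0 for every generalised eigenvector v of λ).

  λ = 0: largest Jordan block has size 2, contributing (x − 0)^2

So m_A(x) = x^2 = x^2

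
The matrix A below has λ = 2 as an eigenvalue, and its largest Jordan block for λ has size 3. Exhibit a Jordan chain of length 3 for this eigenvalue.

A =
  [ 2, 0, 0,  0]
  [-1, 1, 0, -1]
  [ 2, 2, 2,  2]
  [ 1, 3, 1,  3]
A Jordan chain for λ = 2 of length 3:
v_1 = (0, -2, 4, 2)ᵀ
v_2 = (0, -1, 2, 3)ᵀ
v_3 = (0, 1, 0, 0)ᵀ

Let N = A − (2)·I. We want v_3 with N^3 v_3 = 0 but N^2 v_3 ≠ 0; then v_{j-1} := N · v_j for j = 3, …, 2.

Pick v_3 = (0, 1, 0, 0)ᵀ.
Then v_2 = N · v_3 = (0, -1, 2, 3)ᵀ.
Then v_1 = N · v_2 = (0, -2, 4, 2)ᵀ.

Sanity check: (A − (2)·I) v_1 = (0, 0, 0, 0)ᵀ = 0. ✓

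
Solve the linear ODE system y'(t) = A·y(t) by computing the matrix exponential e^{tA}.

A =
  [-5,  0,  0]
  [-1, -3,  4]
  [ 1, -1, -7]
e^{tA} =
  [exp(-5*t), 0, 0]
  [t^2*exp(-5*t) - t*exp(-5*t), 2*t*exp(-5*t) + exp(-5*t), 4*t*exp(-5*t)]
  [-t^2*exp(-5*t)/2 + t*exp(-5*t), -t*exp(-5*t), -2*t*exp(-5*t) + exp(-5*t)]

Strategy: write A = P · J · P⁻¹ where J is a Jordan canonical form, so e^{tA} = P · e^{tJ} · P⁻¹, and e^{tJ} can be computed block-by-block.

A has Jordan form
J =
  [-5,  1,  0]
  [ 0, -5,  1]
  [ 0,  0, -5]
(up to reordering of blocks).

Per-block formulas:
  For a 3×3 Jordan block J_3(-5): exp(t · J_3(-5)) = e^(-5t)·(I + t·N + (t^2/2)·N^2), where N is the 3×3 nilpotent shift.

After assembling e^{tJ} and conjugating by P, we get:

e^{tA} =
  [exp(-5*t), 0, 0]
  [t^2*exp(-5*t) - t*exp(-5*t), 2*t*exp(-5*t) + exp(-5*t), 4*t*exp(-5*t)]
  [-t^2*exp(-5*t)/2 + t*exp(-5*t), -t*exp(-5*t), -2*t*exp(-5*t) + exp(-5*t)]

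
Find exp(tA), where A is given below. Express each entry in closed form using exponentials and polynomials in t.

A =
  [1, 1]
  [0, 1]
e^{tA} =
  [exp(t), t*exp(t)]
  [0, exp(t)]

Strategy: write A = P · J · P⁻¹ where J is a Jordan canonical form, so e^{tA} = P · e^{tJ} · P⁻¹, and e^{tJ} can be computed block-by-block.

A has Jordan form
J =
  [1, 1]
  [0, 1]
(up to reordering of blocks).

Per-block formulas:
  For a 2×2 Jordan block J_2(1): exp(t · J_2(1)) = e^(1t)·(I + t·N), where N is the 2×2 nilpotent shift.

After assembling e^{tJ} and conjugating by P, we get:

e^{tA} =
  [exp(t), t*exp(t)]
  [0, exp(t)]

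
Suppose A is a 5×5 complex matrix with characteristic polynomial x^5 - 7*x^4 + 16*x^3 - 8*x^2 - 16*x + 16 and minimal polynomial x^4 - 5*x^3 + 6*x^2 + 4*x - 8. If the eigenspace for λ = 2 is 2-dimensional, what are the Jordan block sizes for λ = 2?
Block sizes for λ = 2: [3, 1]

Step 1 — from the characteristic polynomial, algebraic multiplicity of λ = 2 is 4. From dim ker(A − (2)·I) = 2, there are exactly 2 Jordan blocks for λ = 2.
Step 2 — from the minimal polynomial, the factor (x − 2)^3 tells us the largest block for λ = 2 has size 3.
Step 3 — with total size 4, 2 blocks, and largest block 3, the block sizes (in nonincreasing order) are [3, 1].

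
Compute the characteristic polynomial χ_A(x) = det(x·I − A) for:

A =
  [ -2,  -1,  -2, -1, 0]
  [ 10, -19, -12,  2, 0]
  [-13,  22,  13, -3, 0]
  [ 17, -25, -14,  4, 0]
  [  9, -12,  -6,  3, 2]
x^5 + 2*x^4 - 2*x^3 - 8*x^2 - 7*x - 2

Expanding det(x·I − A) (e.g. by cofactor expansion or by noting that A is similar to its Jordan form J, which has the same characteristic polynomial as A) gives
  χ_A(x) = x^5 + 2*x^4 - 2*x^3 - 8*x^2 - 7*x - 2
which factors as (x - 2)*(x + 1)^4. The eigenvalues (with algebraic multiplicities) are λ = -1 with multiplicity 4, λ = 2 with multiplicity 1.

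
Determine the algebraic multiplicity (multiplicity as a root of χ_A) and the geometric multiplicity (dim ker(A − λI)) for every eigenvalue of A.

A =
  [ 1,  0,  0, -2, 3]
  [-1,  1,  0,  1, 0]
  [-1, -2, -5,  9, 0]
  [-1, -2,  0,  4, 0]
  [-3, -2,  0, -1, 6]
λ = -5: alg = 1, geom = 1; λ = 3: alg = 4, geom = 2

Step 1 — factor the characteristic polynomial to read off the algebraic multiplicities:
  χ_A(x) = (x - 3)^4*(x + 5)

Step 2 — compute geometric multiplicities via the rank-nullity identity g(λ) = n − rank(A − λI):
  rank(A − (-5)·I) = 4, so dim ker(A − (-5)·I) = n − 4 = 1
  rank(A − (3)·I) = 3, so dim ker(A − (3)·I) = n − 3 = 2

Summary:
  λ = -5: algebraic multiplicity = 1, geometric multiplicity = 1
  λ = 3: algebraic multiplicity = 4, geometric multiplicity = 2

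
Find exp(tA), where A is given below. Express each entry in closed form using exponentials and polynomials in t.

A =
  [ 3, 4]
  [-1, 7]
e^{tA} =
  [-2*t*exp(5*t) + exp(5*t), 4*t*exp(5*t)]
  [-t*exp(5*t), 2*t*exp(5*t) + exp(5*t)]

Strategy: write A = P · J · P⁻¹ where J is a Jordan canonical form, so e^{tA} = P · e^{tJ} · P⁻¹, and e^{tJ} can be computed block-by-block.

A has Jordan form
J =
  [5, 1]
  [0, 5]
(up to reordering of blocks).

Per-block formulas:
  For a 2×2 Jordan block J_2(5): exp(t · J_2(5)) = e^(5t)·(I + t·N), where N is the 2×2 nilpotent shift.

After assembling e^{tJ} and conjugating by P, we get:

e^{tA} =
  [-2*t*exp(5*t) + exp(5*t), 4*t*exp(5*t)]
  [-t*exp(5*t), 2*t*exp(5*t) + exp(5*t)]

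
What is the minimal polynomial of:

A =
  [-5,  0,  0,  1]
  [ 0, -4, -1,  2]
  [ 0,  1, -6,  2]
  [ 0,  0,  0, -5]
x^2 + 10*x + 25

The characteristic polynomial is χ_A(x) = (x + 5)^4, so the eigenvalues are known. The minimal polynomial is
  m_A(x) = Π_λ (x − λ)^{k_λ}
where k_λ is the size of the *largest* Jordan block for λ (equivalently, the smallest k with (A − λI)^k v = 0 for every generalised eigenvector v of λ).

  λ = -5: largest Jordan block has size 2, contributing (x + 5)^2

So m_A(x) = (x + 5)^2 = x^2 + 10*x + 25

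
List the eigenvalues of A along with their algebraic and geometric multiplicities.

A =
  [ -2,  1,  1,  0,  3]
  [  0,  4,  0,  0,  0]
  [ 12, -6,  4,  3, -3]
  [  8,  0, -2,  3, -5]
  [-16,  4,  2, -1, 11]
λ = 4: alg = 5, geom = 3

Step 1 — factor the characteristic polynomial to read off the algebraic multiplicities:
  χ_A(x) = (x - 4)^5

Step 2 — compute geometric multiplicities via the rank-nullity identity g(λ) = n − rank(A − λI):
  rank(A − (4)·I) = 2, so dim ker(A − (4)·I) = n − 2 = 3

Summary:
  λ = 4: algebraic multiplicity = 5, geometric multiplicity = 3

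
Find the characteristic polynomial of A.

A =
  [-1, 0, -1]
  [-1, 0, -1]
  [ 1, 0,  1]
x^3

Expanding det(x·I − A) (e.g. by cofactor expansion or by noting that A is similar to its Jordan form J, which has the same characteristic polynomial as A) gives
  χ_A(x) = x^3
which factors as x^3. The eigenvalues (with algebraic multiplicities) are λ = 0 with multiplicity 3.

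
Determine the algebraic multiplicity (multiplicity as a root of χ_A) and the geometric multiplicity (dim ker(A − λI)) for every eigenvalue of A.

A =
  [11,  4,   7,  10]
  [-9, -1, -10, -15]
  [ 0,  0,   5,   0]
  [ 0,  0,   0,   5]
λ = 5: alg = 4, geom = 2

Step 1 — factor the characteristic polynomial to read off the algebraic multiplicities:
  χ_A(x) = (x - 5)^4

Step 2 — compute geometric multiplicities via the rank-nullity identity g(λ) = n − rank(A − λI):
  rank(A − (5)·I) = 2, so dim ker(A − (5)·I) = n − 2 = 2

Summary:
  λ = 5: algebraic multiplicity = 4, geometric multiplicity = 2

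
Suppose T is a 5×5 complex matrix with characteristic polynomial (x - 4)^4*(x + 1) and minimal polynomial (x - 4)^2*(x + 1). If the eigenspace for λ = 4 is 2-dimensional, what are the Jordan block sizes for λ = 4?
Block sizes for λ = 4: [2, 2]

Step 1 — from the characteristic polynomial, algebraic multiplicity of λ = 4 is 4. From dim ker(T − (4)·I) = 2, there are exactly 2 Jordan blocks for λ = 4.
Step 2 — from the minimal polynomial, the factor (x − 4)^2 tells us the largest block for λ = 4 has size 2.
Step 3 — with total size 4, 2 blocks, and largest block 2, the block sizes (in nonincreasing order) are [2, 2].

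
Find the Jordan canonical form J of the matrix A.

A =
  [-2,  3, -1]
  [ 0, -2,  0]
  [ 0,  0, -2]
J_2(-2) ⊕ J_1(-2)

The characteristic polynomial is
  det(x·I − A) = x^3 + 6*x^2 + 12*x + 8 = (x + 2)^3

Eigenvalues and multiplicities (the geometric multiplicity of λ is n − rank(A − λI), which equals the number of Jordan blocks for λ):
  λ = -2: algebraic multiplicity = 3, geometric multiplicity = 2

Determining the block sizes for each eigenvalue:
  λ = -2: 2 blocks summing to 3 forces exactly one block of size 2 and the rest size 1 → block sizes [2, 1]

Assembling the blocks gives a Jordan form
J =
  [-2,  1,  0]
  [ 0, -2,  0]
  [ 0,  0, -2]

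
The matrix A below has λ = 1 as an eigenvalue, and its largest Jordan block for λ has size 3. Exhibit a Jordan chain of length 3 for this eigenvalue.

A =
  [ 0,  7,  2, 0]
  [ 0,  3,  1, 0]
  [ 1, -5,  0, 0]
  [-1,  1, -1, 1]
A Jordan chain for λ = 1 of length 3:
v_1 = (3, 1, -2, 0)ᵀ
v_2 = (-1, 0, 1, -1)ᵀ
v_3 = (1, 0, 0, 0)ᵀ

Let N = A − (1)·I. We want v_3 with N^3 v_3 = 0 but N^2 v_3 ≠ 0; then v_{j-1} := N · v_j for j = 3, …, 2.

Pick v_3 = (1, 0, 0, 0)ᵀ.
Then v_2 = N · v_3 = (-1, 0, 1, -1)ᵀ.
Then v_1 = N · v_2 = (3, 1, -2, 0)ᵀ.

Sanity check: (A − (1)·I) v_1 = (0, 0, 0, 0)ᵀ = 0. ✓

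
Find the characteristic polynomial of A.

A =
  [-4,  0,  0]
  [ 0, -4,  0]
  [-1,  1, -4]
x^3 + 12*x^2 + 48*x + 64

Expanding det(x·I − A) (e.g. by cofactor expansion or by noting that A is similar to its Jordan form J, which has the same characteristic polynomial as A) gives
  χ_A(x) = x^3 + 12*x^2 + 48*x + 64
which factors as (x + 4)^3. The eigenvalues (with algebraic multiplicities) are λ = -4 with multiplicity 3.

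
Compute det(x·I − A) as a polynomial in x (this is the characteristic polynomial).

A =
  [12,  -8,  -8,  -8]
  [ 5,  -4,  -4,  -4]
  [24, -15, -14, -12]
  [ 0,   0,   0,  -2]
x^4 + 8*x^3 + 24*x^2 + 32*x + 16

Expanding det(x·I − A) (e.g. by cofactor expansion or by noting that A is similar to its Jordan form J, which has the same characteristic polynomial as A) gives
  χ_A(x) = x^4 + 8*x^3 + 24*x^2 + 32*x + 16
which factors as (x + 2)^4. The eigenvalues (with algebraic multiplicities) are λ = -2 with multiplicity 4.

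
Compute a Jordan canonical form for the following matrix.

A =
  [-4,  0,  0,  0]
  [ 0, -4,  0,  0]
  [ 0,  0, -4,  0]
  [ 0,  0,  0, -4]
J_1(-4) ⊕ J_1(-4) ⊕ J_1(-4) ⊕ J_1(-4)

The characteristic polynomial is
  det(x·I − A) = x^4 + 16*x^3 + 96*x^2 + 256*x + 256 = (x + 4)^4

Eigenvalues and multiplicities (the geometric multiplicity of λ is n − rank(A − λI), which equals the number of Jordan blocks for λ):
  λ = -4: algebraic multiplicity = 4, geometric multiplicity = 4

Determining the block sizes for each eigenvalue:
  λ = -4: gm = am = 4, so every block has size 1 → block sizes [1, 1, 1, 1]

Assembling the blocks gives a Jordan form
J =
  [-4,  0,  0,  0]
  [ 0, -4,  0,  0]
  [ 0,  0, -4,  0]
  [ 0,  0,  0, -4]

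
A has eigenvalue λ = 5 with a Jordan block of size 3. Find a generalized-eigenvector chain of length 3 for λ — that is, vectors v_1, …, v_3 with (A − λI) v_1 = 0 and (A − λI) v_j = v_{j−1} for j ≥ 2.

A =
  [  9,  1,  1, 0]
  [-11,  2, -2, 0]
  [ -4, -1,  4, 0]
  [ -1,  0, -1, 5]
A Jordan chain for λ = 5 of length 3:
v_1 = (1, -3, -1, 0)ᵀ
v_2 = (4, -11, -4, -1)ᵀ
v_3 = (1, 0, 0, 0)ᵀ

Let N = A − (5)·I. We want v_3 with N^3 v_3 = 0 but N^2 v_3 ≠ 0; then v_{j-1} := N · v_j for j = 3, …, 2.

Pick v_3 = (1, 0, 0, 0)ᵀ.
Then v_2 = N · v_3 = (4, -11, -4, -1)ᵀ.
Then v_1 = N · v_2 = (1, -3, -1, 0)ᵀ.

Sanity check: (A − (5)·I) v_1 = (0, 0, 0, 0)ᵀ = 0. ✓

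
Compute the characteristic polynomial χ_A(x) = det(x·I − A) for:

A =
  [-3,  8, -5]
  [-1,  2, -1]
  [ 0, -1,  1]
x^3

Expanding det(x·I − A) (e.g. by cofactor expansion or by noting that A is similar to its Jordan form J, which has the same characteristic polynomial as A) gives
  χ_A(x) = x^3
which factors as x^3. The eigenvalues (with algebraic multiplicities) are λ = 0 with multiplicity 3.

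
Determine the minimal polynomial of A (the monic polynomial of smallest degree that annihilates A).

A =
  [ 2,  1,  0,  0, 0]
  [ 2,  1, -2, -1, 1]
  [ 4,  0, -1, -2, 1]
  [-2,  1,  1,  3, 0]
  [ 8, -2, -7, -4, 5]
x^3 - 6*x^2 + 12*x - 8

The characteristic polynomial is χ_A(x) = (x - 2)^5, so the eigenvalues are known. The minimal polynomial is
  m_A(x) = Π_λ (x − λ)^{k_λ}
where k_λ is the size of the *largest* Jordan block for λ (equivalently, the smallest k with (A − λI)^k v = 0 for every generalised eigenvector v of λ).

  λ = 2: largest Jordan block has size 3, contributing (x − 2)^3

So m_A(x) = (x - 2)^3 = x^3 - 6*x^2 + 12*x - 8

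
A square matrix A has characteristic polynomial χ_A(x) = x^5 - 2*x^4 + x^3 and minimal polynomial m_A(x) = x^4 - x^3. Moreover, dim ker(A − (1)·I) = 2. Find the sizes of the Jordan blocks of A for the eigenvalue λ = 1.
Block sizes for λ = 1: [1, 1]

Step 1 — from the characteristic polynomial, algebraic multiplicity of λ = 1 is 2. From dim ker(A − (1)·I) = 2, there are exactly 2 Jordan blocks for λ = 1.
Step 2 — from the minimal polynomial, the factor (x − 1) tells us the largest block for λ = 1 has size 1.
Step 3 — with total size 2, 2 blocks, and largest block 1, the block sizes (in nonincreasing order) are [1, 1].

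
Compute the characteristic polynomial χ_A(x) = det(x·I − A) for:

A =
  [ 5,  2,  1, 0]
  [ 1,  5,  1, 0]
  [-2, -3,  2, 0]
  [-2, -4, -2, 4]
x^4 - 16*x^3 + 96*x^2 - 256*x + 256

Expanding det(x·I − A) (e.g. by cofactor expansion or by noting that A is similar to its Jordan form J, which has the same characteristic polynomial as A) gives
  χ_A(x) = x^4 - 16*x^3 + 96*x^2 - 256*x + 256
which factors as (x - 4)^4. The eigenvalues (with algebraic multiplicities) are λ = 4 with multiplicity 4.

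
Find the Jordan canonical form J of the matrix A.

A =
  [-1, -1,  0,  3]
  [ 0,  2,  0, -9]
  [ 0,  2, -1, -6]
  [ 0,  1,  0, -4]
J_2(-1) ⊕ J_1(-1) ⊕ J_1(-1)

The characteristic polynomial is
  det(x·I − A) = x^4 + 4*x^3 + 6*x^2 + 4*x + 1 = (x + 1)^4

Eigenvalues and multiplicities (the geometric multiplicity of λ is n − rank(A − λI), which equals the number of Jordan blocks for λ):
  λ = -1: algebraic multiplicity = 4, geometric multiplicity = 3

Determining the block sizes for each eigenvalue:
  λ = -1: 3 blocks summing to 4 forces exactly one block of size 2 and the rest size 1 → block sizes [2, 1, 1]

Assembling the blocks gives a Jordan form
J =
  [-1,  1,  0,  0]
  [ 0, -1,  0,  0]
  [ 0,  0, -1,  0]
  [ 0,  0,  0, -1]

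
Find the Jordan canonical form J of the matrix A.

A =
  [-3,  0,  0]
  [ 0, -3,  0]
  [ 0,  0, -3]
J_1(-3) ⊕ J_1(-3) ⊕ J_1(-3)

The characteristic polynomial is
  det(x·I − A) = x^3 + 9*x^2 + 27*x + 27 = (x + 3)^3

Eigenvalues and multiplicities (the geometric multiplicity of λ is n − rank(A − λI), which equals the number of Jordan blocks for λ):
  λ = -3: algebraic multiplicity = 3, geometric multiplicity = 3

Determining the block sizes for each eigenvalue:
  λ = -3: gm = am = 3, so every block has size 1 → block sizes [1, 1, 1]

Assembling the blocks gives a Jordan form
J =
  [-3,  0,  0]
  [ 0, -3,  0]
  [ 0,  0, -3]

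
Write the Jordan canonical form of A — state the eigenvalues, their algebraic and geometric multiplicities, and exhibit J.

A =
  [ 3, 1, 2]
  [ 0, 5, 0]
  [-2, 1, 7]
J_2(5) ⊕ J_1(5)

The characteristic polynomial is
  det(x·I − A) = x^3 - 15*x^2 + 75*x - 125 = (x - 5)^3

Eigenvalues and multiplicities (the geometric multiplicity of λ is n − rank(A − λI), which equals the number of Jordan blocks for λ):
  λ = 5: algebraic multiplicity = 3, geometric multiplicity = 2

Determining the block sizes for each eigenvalue:
  λ = 5: 2 blocks summing to 3 forces exactly one block of size 2 and the rest size 1 → block sizes [2, 1]

Assembling the blocks gives a Jordan form
J =
  [5, 1, 0]
  [0, 5, 0]
  [0, 0, 5]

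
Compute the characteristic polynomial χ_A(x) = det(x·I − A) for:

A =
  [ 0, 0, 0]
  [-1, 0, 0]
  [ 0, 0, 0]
x^3

Expanding det(x·I − A) (e.g. by cofactor expansion or by noting that A is similar to its Jordan form J, which has the same characteristic polynomial as A) gives
  χ_A(x) = x^3
which factors as x^3. The eigenvalues (with algebraic multiplicities) are λ = 0 with multiplicity 3.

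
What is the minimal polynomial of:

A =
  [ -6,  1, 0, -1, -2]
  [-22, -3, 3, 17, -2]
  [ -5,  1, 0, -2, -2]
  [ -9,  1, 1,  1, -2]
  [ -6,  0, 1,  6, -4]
x^5 + 12*x^4 + 38*x^3 - 16*x^2 - 135*x + 100

The characteristic polynomial is χ_A(x) = (x - 1)^2*(x + 4)*(x + 5)^2, so the eigenvalues are known. The minimal polynomial is
  m_A(x) = Π_λ (x − λ)^{k_λ}
where k_λ is the size of the *largest* Jordan block for λ (equivalently, the smallest k with (A − λI)^k v = 0 for every generalised eigenvector v of λ).

  λ = -5: largest Jordan block has size 2, contributing (x + 5)^2
  λ = -4: largest Jordan block has size 1, contributing (x + 4)
  λ = 1: largest Jordan block has size 2, contributing (x − 1)^2

So m_A(x) = (x - 1)^2*(x + 4)*(x + 5)^2 = x^5 + 12*x^4 + 38*x^3 - 16*x^2 - 135*x + 100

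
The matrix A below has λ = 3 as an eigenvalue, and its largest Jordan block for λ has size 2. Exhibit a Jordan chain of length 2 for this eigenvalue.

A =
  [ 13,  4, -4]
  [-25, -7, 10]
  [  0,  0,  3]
A Jordan chain for λ = 3 of length 2:
v_1 = (10, -25, 0)ᵀ
v_2 = (1, 0, 0)ᵀ

Let N = A − (3)·I. We want v_2 with N^2 v_2 = 0 but N^1 v_2 ≠ 0; then v_{j-1} := N · v_j for j = 2, …, 2.

Pick v_2 = (1, 0, 0)ᵀ.
Then v_1 = N · v_2 = (10, -25, 0)ᵀ.

Sanity check: (A − (3)·I) v_1 = (0, 0, 0)ᵀ = 0. ✓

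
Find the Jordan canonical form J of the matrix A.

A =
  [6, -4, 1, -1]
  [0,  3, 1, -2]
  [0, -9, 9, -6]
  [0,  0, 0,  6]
J_3(6) ⊕ J_1(6)

The characteristic polynomial is
  det(x·I − A) = x^4 - 24*x^3 + 216*x^2 - 864*x + 1296 = (x - 6)^4

Eigenvalues and multiplicities (the geometric multiplicity of λ is n − rank(A − λI), which equals the number of Jordan blocks for λ):
  λ = 6: algebraic multiplicity = 4, geometric multiplicity = 2

Determining the block sizes for each eigenvalue:
  λ = 6: with am = 4 and gm = 2, the partition is not yet determined (e.g. several partitions of 4 into 2 parts exist). Let N = A − (6)·I. Computing rank(N^1) = 2, rank(N^2) = 1, rank(N^3) = 0; the number of blocks of size ≥ j is rank(N^{j−1}) − rank(N^j), giving [2, 1, 1]. So we have 1 block(s) of size 3, 1 block(s) of size 1 → block sizes [3, 1]

Assembling the blocks gives a Jordan form
J =
  [6, 1, 0, 0]
  [0, 6, 1, 0]
  [0, 0, 6, 0]
  [0, 0, 0, 6]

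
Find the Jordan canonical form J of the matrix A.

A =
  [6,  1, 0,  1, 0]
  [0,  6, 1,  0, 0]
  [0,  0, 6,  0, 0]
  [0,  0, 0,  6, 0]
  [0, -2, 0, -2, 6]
J_3(6) ⊕ J_1(6) ⊕ J_1(6)

The characteristic polynomial is
  det(x·I − A) = x^5 - 30*x^4 + 360*x^3 - 2160*x^2 + 6480*x - 7776 = (x - 6)^5

Eigenvalues and multiplicities (the geometric multiplicity of λ is n − rank(A − λI), which equals the number of Jordan blocks for λ):
  λ = 6: algebraic multiplicity = 5, geometric multiplicity = 3

Determining the block sizes for each eigenvalue:
  λ = 6: with am = 5 and gm = 3, the partition is not yet determined (e.g. several partitions of 5 into 3 parts exist). Let N = A − (6)·I. Computing rank(N^1) = 2, rank(N^2) = 1, rank(N^3) = 0; the number of blocks of size ≥ j is rank(N^{j−1}) − rank(N^j), giving [3, 1, 1]. So we have 1 block(s) of size 3, 2 block(s) of size 1 → block sizes [3, 1, 1]

Assembling the blocks gives a Jordan form
J =
  [6, 1, 0, 0, 0]
  [0, 6, 1, 0, 0]
  [0, 0, 6, 0, 0]
  [0, 0, 0, 6, 0]
  [0, 0, 0, 0, 6]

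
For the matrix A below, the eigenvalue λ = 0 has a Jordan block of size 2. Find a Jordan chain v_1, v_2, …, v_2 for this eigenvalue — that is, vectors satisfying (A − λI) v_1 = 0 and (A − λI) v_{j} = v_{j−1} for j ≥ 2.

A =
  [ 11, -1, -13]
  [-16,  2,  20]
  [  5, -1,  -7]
A Jordan chain for λ = 0 of length 2:
v_1 = (-1, 2, -1)ᵀ
v_2 = (0, 1, 0)ᵀ

Let N = A − (0)·I. We want v_2 with N^2 v_2 = 0 but N^1 v_2 ≠ 0; then v_{j-1} := N · v_j for j = 2, …, 2.

Pick v_2 = (0, 1, 0)ᵀ.
Then v_1 = N · v_2 = (-1, 2, -1)ᵀ.

Sanity check: (A − (0)·I) v_1 = (0, 0, 0)ᵀ = 0. ✓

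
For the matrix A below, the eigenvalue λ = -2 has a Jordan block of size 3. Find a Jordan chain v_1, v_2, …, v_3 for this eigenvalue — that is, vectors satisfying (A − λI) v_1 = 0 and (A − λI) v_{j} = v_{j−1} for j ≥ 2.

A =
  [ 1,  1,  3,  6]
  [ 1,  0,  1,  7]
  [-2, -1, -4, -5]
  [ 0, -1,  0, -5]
A Jordan chain for λ = -2 of length 3:
v_1 = (4, 3, -3, -1)ᵀ
v_2 = (3, 1, -2, 0)ᵀ
v_3 = (1, 0, 0, 0)ᵀ

Let N = A − (-2)·I. We want v_3 with N^3 v_3 = 0 but N^2 v_3 ≠ 0; then v_{j-1} := N · v_j for j = 3, …, 2.

Pick v_3 = (1, 0, 0, 0)ᵀ.
Then v_2 = N · v_3 = (3, 1, -2, 0)ᵀ.
Then v_1 = N · v_2 = (4, 3, -3, -1)ᵀ.

Sanity check: (A − (-2)·I) v_1 = (0, 0, 0, 0)ᵀ = 0. ✓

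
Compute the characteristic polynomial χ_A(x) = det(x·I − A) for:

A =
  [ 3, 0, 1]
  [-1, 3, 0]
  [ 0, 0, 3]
x^3 - 9*x^2 + 27*x - 27

Expanding det(x·I − A) (e.g. by cofactor expansion or by noting that A is similar to its Jordan form J, which has the same characteristic polynomial as A) gives
  χ_A(x) = x^3 - 9*x^2 + 27*x - 27
which factors as (x - 3)^3. The eigenvalues (with algebraic multiplicities) are λ = 3 with multiplicity 3.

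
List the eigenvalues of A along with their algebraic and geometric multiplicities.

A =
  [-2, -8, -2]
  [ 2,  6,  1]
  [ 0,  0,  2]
λ = 2: alg = 3, geom = 2

Step 1 — factor the characteristic polynomial to read off the algebraic multiplicities:
  χ_A(x) = (x - 2)^3

Step 2 — compute geometric multiplicities via the rank-nullity identity g(λ) = n − rank(A − λI):
  rank(A − (2)·I) = 1, so dim ker(A − (2)·I) = n − 1 = 2

Summary:
  λ = 2: algebraic multiplicity = 3, geometric multiplicity = 2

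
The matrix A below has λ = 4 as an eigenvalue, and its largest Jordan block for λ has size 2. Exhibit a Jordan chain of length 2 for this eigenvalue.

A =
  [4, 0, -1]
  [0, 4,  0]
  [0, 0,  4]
A Jordan chain for λ = 4 of length 2:
v_1 = (-1, 0, 0)ᵀ
v_2 = (0, 0, 1)ᵀ

Let N = A − (4)·I. We want v_2 with N^2 v_2 = 0 but N^1 v_2 ≠ 0; then v_{j-1} := N · v_j for j = 2, …, 2.

Pick v_2 = (0, 0, 1)ᵀ.
Then v_1 = N · v_2 = (-1, 0, 0)ᵀ.

Sanity check: (A − (4)·I) v_1 = (0, 0, 0)ᵀ = 0. ✓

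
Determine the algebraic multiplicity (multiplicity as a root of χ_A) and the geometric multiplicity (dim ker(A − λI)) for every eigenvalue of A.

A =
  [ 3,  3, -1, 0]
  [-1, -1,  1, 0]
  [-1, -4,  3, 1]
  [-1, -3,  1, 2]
λ = 1: alg = 1, geom = 1; λ = 2: alg = 3, geom = 2

Step 1 — factor the characteristic polynomial to read off the algebraic multiplicities:
  χ_A(x) = (x - 2)^3*(x - 1)

Step 2 — compute geometric multiplicities via the rank-nullity identity g(λ) = n − rank(A − λI):
  rank(A − (1)·I) = 3, so dim ker(A − (1)·I) = n − 3 = 1
  rank(A − (2)·I) = 2, so dim ker(A − (2)·I) = n − 2 = 2

Summary:
  λ = 1: algebraic multiplicity = 1, geometric multiplicity = 1
  λ = 2: algebraic multiplicity = 3, geometric multiplicity = 2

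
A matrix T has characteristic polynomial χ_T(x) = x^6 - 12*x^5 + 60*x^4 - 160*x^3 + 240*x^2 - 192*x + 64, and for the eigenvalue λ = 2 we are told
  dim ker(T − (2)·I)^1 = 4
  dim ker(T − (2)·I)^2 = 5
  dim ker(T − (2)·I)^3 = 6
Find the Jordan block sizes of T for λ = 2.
Block sizes for λ = 2: [3, 1, 1, 1]

From the dimensions of kernels of powers, the number of Jordan blocks of size at least j is d_j − d_{j−1} where d_j = dim ker(N^j) (with d_0 = 0). Computing the differences gives [4, 1, 1].
The number of blocks of size exactly k is (#blocks of size ≥ k) − (#blocks of size ≥ k + 1), so the partition is: 3 block(s) of size 1, 1 block(s) of size 3.
In nonincreasing order the block sizes are [3, 1, 1, 1].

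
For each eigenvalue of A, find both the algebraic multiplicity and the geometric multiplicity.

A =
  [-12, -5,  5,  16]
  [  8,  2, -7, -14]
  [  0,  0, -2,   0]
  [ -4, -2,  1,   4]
λ = -2: alg = 4, geom = 2

Step 1 — factor the characteristic polynomial to read off the algebraic multiplicities:
  χ_A(x) = (x + 2)^4

Step 2 — compute geometric multiplicities via the rank-nullity identity g(λ) = n − rank(A − λI):
  rank(A − (-2)·I) = 2, so dim ker(A − (-2)·I) = n − 2 = 2

Summary:
  λ = -2: algebraic multiplicity = 4, geometric multiplicity = 2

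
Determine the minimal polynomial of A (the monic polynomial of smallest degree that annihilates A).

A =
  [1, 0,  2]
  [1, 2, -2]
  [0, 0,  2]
x^2 - 3*x + 2

The characteristic polynomial is χ_A(x) = (x - 2)^2*(x - 1), so the eigenvalues are known. The minimal polynomial is
  m_A(x) = Π_λ (x − λ)^{k_λ}
where k_λ is the size of the *largest* Jordan block for λ (equivalently, the smallest k with (A − λI)^k v = 0 for every generalised eigenvector v of λ).

  λ = 1: largest Jordan block has size 1, contributing (x − 1)
  λ = 2: largest Jordan block has size 1, contributing (x − 2)

So m_A(x) = (x - 2)*(x - 1) = x^2 - 3*x + 2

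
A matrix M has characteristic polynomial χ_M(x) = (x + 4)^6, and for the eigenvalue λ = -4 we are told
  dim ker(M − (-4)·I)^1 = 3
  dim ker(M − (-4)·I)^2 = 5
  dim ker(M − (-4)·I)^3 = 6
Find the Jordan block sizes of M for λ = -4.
Block sizes for λ = -4: [3, 2, 1]

From the dimensions of kernels of powers, the number of Jordan blocks of size at least j is d_j − d_{j−1} where d_j = dim ker(N^j) (with d_0 = 0). Computing the differences gives [3, 2, 1].
The number of blocks of size exactly k is (#blocks of size ≥ k) − (#blocks of size ≥ k + 1), so the partition is: 1 block(s) of size 1, 1 block(s) of size 2, 1 block(s) of size 3.
In nonincreasing order the block sizes are [3, 2, 1].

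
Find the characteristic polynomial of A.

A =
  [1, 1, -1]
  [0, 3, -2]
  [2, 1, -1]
x^3 - 3*x^2 + 3*x - 1

Expanding det(x·I − A) (e.g. by cofactor expansion or by noting that A is similar to its Jordan form J, which has the same characteristic polynomial as A) gives
  χ_A(x) = x^3 - 3*x^2 + 3*x - 1
which factors as (x - 1)^3. The eigenvalues (with algebraic multiplicities) are λ = 1 with multiplicity 3.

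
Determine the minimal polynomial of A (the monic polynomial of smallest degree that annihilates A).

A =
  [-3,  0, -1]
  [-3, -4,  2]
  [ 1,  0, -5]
x^3 + 12*x^2 + 48*x + 64

The characteristic polynomial is χ_A(x) = (x + 4)^3, so the eigenvalues are known. The minimal polynomial is
  m_A(x) = Π_λ (x − λ)^{k_λ}
where k_λ is the size of the *largest* Jordan block for λ (equivalently, the smallest k with (A − λI)^k v = 0 for every generalised eigenvector v of λ).

  λ = -4: largest Jordan block has size 3, contributing (x + 4)^3

So m_A(x) = (x + 4)^3 = x^3 + 12*x^2 + 48*x + 64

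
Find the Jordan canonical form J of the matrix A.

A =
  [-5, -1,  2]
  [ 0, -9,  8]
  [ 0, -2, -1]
J_2(-5) ⊕ J_1(-5)

The characteristic polynomial is
  det(x·I − A) = x^3 + 15*x^2 + 75*x + 125 = (x + 5)^3

Eigenvalues and multiplicities (the geometric multiplicity of λ is n − rank(A − λI), which equals the number of Jordan blocks for λ):
  λ = -5: algebraic multiplicity = 3, geometric multiplicity = 2

Determining the block sizes for each eigenvalue:
  λ = -5: 2 blocks summing to 3 forces exactly one block of size 2 and the rest size 1 → block sizes [2, 1]

Assembling the blocks gives a Jordan form
J =
  [-5,  1,  0]
  [ 0, -5,  0]
  [ 0,  0, -5]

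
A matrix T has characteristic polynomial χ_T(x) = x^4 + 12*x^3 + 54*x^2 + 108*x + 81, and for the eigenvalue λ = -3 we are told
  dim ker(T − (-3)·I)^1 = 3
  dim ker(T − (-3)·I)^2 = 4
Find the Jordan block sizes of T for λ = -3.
Block sizes for λ = -3: [2, 1, 1]

From the dimensions of kernels of powers, the number of Jordan blocks of size at least j is d_j − d_{j−1} where d_j = dim ker(N^j) (with d_0 = 0). Computing the differences gives [3, 1].
The number of blocks of size exactly k is (#blocks of size ≥ k) − (#blocks of size ≥ k + 1), so the partition is: 2 block(s) of size 1, 1 block(s) of size 2.
In nonincreasing order the block sizes are [2, 1, 1].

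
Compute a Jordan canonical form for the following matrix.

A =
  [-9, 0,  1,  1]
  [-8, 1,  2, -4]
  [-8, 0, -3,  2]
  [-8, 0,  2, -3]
J_2(-5) ⊕ J_1(-5) ⊕ J_1(1)

The characteristic polynomial is
  det(x·I − A) = x^4 + 14*x^3 + 60*x^2 + 50*x - 125 = (x - 1)*(x + 5)^3

Eigenvalues and multiplicities (the geometric multiplicity of λ is n − rank(A − λI), which equals the number of Jordan blocks for λ):
  λ = -5: algebraic multiplicity = 3, geometric multiplicity = 2
  λ = 1: algebraic multiplicity = 1, geometric multiplicity = 1

Determining the block sizes for each eigenvalue:
  λ = -5: 2 blocks summing to 3 forces exactly one block of size 2 and the rest size 1 → block sizes [2, 1]
  λ = 1: one block (gm = 1), so the single block has size am = 1 → block sizes [1]

Assembling the blocks gives a Jordan form
J =
  [-5,  1,  0, 0]
  [ 0, -5,  0, 0]
  [ 0,  0, -5, 0]
  [ 0,  0,  0, 1]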